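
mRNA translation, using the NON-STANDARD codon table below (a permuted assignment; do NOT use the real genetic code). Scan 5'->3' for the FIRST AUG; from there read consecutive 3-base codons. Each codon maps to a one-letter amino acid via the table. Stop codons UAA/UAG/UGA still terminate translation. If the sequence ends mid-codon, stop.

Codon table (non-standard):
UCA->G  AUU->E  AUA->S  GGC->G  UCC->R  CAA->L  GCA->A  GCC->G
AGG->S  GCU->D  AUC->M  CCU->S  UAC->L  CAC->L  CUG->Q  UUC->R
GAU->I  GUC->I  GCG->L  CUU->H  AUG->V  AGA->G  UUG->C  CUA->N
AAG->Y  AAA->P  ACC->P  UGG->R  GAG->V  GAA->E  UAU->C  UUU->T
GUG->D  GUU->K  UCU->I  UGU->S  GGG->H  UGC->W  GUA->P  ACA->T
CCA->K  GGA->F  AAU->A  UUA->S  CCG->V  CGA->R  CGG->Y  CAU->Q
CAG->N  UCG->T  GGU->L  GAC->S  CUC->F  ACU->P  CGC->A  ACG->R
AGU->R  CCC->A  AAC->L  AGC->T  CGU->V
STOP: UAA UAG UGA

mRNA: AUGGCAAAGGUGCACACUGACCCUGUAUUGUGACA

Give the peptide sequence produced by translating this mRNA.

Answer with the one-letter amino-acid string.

start AUG at pos 0
pos 0: AUG -> V; peptide=V
pos 3: GCA -> A; peptide=VA
pos 6: AAG -> Y; peptide=VAY
pos 9: GUG -> D; peptide=VAYD
pos 12: CAC -> L; peptide=VAYDL
pos 15: ACU -> P; peptide=VAYDLP
pos 18: GAC -> S; peptide=VAYDLPS
pos 21: CCU -> S; peptide=VAYDLPSS
pos 24: GUA -> P; peptide=VAYDLPSSP
pos 27: UUG -> C; peptide=VAYDLPSSPC
pos 30: UGA -> STOP

Answer: VAYDLPSSPC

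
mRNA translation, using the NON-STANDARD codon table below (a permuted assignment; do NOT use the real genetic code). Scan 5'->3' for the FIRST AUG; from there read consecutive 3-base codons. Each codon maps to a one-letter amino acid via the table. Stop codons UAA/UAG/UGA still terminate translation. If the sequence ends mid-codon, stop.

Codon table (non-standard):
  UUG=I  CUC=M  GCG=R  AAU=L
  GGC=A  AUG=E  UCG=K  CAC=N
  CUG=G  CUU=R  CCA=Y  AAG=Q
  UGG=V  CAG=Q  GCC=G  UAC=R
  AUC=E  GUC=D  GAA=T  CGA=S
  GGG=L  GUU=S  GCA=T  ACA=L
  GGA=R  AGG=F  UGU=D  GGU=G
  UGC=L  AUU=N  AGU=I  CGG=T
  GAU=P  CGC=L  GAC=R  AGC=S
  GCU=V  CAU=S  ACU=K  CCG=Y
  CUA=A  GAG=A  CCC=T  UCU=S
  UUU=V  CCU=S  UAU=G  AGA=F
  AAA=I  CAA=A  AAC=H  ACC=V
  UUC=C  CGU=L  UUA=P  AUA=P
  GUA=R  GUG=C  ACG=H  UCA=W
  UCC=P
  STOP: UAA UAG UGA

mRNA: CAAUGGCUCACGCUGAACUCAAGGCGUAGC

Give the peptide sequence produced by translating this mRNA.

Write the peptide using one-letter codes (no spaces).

start AUG at pos 2
pos 2: AUG -> E; peptide=E
pos 5: GCU -> V; peptide=EV
pos 8: CAC -> N; peptide=EVN
pos 11: GCU -> V; peptide=EVNV
pos 14: GAA -> T; peptide=EVNVT
pos 17: CUC -> M; peptide=EVNVTM
pos 20: AAG -> Q; peptide=EVNVTMQ
pos 23: GCG -> R; peptide=EVNVTMQR
pos 26: UAG -> STOP

Answer: EVNVTMQR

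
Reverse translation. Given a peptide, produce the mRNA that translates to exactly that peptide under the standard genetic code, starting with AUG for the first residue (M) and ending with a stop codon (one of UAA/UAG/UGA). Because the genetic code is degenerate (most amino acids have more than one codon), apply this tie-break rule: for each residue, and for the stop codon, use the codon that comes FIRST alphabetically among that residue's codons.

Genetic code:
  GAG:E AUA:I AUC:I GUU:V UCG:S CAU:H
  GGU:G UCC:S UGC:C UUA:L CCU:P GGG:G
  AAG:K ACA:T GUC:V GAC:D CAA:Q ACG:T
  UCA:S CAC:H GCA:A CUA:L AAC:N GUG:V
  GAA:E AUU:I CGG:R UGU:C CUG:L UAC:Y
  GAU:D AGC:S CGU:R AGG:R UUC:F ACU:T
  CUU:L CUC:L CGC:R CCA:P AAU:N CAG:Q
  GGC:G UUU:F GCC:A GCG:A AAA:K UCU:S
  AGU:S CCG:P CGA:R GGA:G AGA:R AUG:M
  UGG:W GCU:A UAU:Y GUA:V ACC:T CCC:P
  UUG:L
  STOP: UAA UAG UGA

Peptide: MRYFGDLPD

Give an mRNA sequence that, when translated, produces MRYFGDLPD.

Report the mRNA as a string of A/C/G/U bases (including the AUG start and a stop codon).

Answer: mRNA: AUGAGAUACUUCGGAGACCUACCAGACUAA

Derivation:
residue 1: M -> AUG (start codon)
residue 2: R codons sorted = AGA,AGG,CGA,CGC,CGG,CGU -> pick first = AGA
residue 3: Y codons sorted = UAC,UAU -> pick first = UAC
residue 4: F codons sorted = UUC,UUU -> pick first = UUC
residue 5: G codons sorted = GGA,GGC,GGG,GGU -> pick first = GGA
residue 6: D codons sorted = GAC,GAU -> pick first = GAC
residue 7: L codons sorted = CUA,CUC,CUG,CUU,UUA,UUG -> pick first = CUA
residue 8: P codons sorted = CCA,CCC,CCG,CCU -> pick first = CCA
residue 9: D codons sorted = GAC,GAU -> pick first = GAC
terminator: stop codons sorted = UAA,UAG,UGA -> pick first = UAA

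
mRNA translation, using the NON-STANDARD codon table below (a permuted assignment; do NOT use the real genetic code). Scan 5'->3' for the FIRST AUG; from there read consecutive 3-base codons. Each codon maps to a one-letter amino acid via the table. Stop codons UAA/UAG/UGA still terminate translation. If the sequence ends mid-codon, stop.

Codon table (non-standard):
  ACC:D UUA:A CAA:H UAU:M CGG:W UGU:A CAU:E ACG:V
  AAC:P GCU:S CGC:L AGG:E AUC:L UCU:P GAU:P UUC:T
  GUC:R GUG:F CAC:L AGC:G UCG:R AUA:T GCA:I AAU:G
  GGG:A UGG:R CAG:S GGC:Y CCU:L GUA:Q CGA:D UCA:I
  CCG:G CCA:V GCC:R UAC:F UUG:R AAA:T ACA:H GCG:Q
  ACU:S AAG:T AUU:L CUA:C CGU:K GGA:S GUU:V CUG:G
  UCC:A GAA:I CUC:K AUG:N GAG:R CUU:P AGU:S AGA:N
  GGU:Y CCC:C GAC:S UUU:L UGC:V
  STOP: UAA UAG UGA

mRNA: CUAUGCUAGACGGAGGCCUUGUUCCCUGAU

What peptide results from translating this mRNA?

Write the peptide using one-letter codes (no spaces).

Answer: NCSSYPVC

Derivation:
start AUG at pos 2
pos 2: AUG -> N; peptide=N
pos 5: CUA -> C; peptide=NC
pos 8: GAC -> S; peptide=NCS
pos 11: GGA -> S; peptide=NCSS
pos 14: GGC -> Y; peptide=NCSSY
pos 17: CUU -> P; peptide=NCSSYP
pos 20: GUU -> V; peptide=NCSSYPV
pos 23: CCC -> C; peptide=NCSSYPVC
pos 26: UGA -> STOP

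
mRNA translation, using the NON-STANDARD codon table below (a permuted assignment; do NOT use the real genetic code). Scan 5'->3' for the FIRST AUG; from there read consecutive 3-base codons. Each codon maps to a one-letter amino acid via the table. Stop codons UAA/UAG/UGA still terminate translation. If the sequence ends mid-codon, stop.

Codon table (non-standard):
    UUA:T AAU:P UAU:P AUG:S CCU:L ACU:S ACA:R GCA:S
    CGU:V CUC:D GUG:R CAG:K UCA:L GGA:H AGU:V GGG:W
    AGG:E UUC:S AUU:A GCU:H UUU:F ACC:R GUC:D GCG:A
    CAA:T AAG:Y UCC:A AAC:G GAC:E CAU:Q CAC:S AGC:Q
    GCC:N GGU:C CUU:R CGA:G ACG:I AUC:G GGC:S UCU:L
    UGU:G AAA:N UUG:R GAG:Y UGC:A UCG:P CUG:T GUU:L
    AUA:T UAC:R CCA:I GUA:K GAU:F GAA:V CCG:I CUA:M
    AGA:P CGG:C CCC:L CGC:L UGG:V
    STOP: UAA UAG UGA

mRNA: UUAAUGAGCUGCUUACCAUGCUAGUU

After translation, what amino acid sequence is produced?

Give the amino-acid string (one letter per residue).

start AUG at pos 3
pos 3: AUG -> S; peptide=S
pos 6: AGC -> Q; peptide=SQ
pos 9: UGC -> A; peptide=SQA
pos 12: UUA -> T; peptide=SQAT
pos 15: CCA -> I; peptide=SQATI
pos 18: UGC -> A; peptide=SQATIA
pos 21: UAG -> STOP

Answer: SQATIA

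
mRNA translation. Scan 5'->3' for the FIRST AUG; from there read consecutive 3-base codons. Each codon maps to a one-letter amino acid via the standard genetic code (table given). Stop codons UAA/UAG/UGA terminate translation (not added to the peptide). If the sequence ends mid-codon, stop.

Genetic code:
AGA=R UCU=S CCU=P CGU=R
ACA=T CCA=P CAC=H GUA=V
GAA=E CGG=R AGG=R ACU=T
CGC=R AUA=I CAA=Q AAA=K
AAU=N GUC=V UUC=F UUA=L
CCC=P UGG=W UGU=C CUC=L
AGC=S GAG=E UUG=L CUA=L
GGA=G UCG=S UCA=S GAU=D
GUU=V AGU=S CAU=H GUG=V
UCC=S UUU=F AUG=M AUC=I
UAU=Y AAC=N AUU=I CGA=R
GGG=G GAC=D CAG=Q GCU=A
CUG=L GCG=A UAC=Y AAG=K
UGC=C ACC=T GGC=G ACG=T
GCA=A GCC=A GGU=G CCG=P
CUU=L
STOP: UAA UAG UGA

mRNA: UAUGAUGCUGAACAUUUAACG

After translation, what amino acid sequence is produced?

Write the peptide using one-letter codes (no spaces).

Answer: MMLNI

Derivation:
start AUG at pos 1
pos 1: AUG -> M; peptide=M
pos 4: AUG -> M; peptide=MM
pos 7: CUG -> L; peptide=MML
pos 10: AAC -> N; peptide=MMLN
pos 13: AUU -> I; peptide=MMLNI
pos 16: UAA -> STOP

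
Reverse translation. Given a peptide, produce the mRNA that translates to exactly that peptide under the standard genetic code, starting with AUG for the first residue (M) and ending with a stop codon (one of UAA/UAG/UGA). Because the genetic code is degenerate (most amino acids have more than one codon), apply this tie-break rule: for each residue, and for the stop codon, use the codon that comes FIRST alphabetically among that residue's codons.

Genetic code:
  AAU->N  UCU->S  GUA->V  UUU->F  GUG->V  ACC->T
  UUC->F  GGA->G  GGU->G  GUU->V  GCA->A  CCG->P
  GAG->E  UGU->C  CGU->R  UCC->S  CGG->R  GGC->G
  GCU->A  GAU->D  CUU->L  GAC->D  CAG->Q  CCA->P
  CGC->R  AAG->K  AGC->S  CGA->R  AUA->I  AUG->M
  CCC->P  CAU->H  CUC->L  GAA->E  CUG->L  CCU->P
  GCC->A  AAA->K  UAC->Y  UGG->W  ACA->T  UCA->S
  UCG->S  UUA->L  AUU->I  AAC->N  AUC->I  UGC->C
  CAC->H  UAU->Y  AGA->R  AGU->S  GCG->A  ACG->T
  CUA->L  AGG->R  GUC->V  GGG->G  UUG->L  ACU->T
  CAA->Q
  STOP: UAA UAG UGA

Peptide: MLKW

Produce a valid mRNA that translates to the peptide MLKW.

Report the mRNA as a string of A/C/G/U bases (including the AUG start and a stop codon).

residue 1: M -> AUG (start codon)
residue 2: L codons sorted = CUA,CUC,CUG,CUU,UUA,UUG -> pick first = CUA
residue 3: K codons sorted = AAA,AAG -> pick first = AAA
residue 4: W -> UGG (only codon)
terminator: stop codons sorted = UAA,UAG,UGA -> pick first = UAA

Answer: mRNA: AUGCUAAAAUGGUAA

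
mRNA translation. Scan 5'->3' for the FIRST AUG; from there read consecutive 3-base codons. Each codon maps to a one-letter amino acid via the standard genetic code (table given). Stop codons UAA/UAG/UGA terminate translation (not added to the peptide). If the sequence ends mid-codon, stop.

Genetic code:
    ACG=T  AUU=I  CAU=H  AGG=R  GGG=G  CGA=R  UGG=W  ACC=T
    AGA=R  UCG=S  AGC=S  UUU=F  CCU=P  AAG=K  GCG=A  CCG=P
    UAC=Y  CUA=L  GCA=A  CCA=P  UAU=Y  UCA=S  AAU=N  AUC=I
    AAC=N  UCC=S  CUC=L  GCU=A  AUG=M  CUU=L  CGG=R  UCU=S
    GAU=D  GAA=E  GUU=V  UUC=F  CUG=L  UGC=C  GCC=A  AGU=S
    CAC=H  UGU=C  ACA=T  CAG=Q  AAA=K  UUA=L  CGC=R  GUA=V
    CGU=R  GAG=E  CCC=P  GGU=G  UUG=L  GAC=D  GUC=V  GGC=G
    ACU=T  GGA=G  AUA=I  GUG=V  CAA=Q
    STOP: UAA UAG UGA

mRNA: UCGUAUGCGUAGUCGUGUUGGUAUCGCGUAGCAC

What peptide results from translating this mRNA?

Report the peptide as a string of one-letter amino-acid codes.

start AUG at pos 4
pos 4: AUG -> M; peptide=M
pos 7: CGU -> R; peptide=MR
pos 10: AGU -> S; peptide=MRS
pos 13: CGU -> R; peptide=MRSR
pos 16: GUU -> V; peptide=MRSRV
pos 19: GGU -> G; peptide=MRSRVG
pos 22: AUC -> I; peptide=MRSRVGI
pos 25: GCG -> A; peptide=MRSRVGIA
pos 28: UAG -> STOP

Answer: MRSRVGIA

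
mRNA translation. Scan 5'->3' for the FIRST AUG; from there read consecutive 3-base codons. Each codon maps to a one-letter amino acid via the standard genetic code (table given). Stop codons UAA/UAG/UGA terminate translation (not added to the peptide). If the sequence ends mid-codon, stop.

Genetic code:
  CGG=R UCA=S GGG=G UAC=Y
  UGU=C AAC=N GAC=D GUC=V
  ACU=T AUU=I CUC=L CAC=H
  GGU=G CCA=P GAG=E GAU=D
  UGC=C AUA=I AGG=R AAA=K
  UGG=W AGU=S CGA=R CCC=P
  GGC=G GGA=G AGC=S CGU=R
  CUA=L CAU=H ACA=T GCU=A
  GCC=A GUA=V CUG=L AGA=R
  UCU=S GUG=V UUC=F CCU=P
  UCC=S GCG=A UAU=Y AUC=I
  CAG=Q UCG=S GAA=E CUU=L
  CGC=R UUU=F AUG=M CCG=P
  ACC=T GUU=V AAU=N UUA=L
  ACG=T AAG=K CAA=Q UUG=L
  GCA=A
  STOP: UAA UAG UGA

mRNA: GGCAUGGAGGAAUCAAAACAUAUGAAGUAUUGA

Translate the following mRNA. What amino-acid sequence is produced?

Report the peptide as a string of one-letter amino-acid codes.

start AUG at pos 3
pos 3: AUG -> M; peptide=M
pos 6: GAG -> E; peptide=ME
pos 9: GAA -> E; peptide=MEE
pos 12: UCA -> S; peptide=MEES
pos 15: AAA -> K; peptide=MEESK
pos 18: CAU -> H; peptide=MEESKH
pos 21: AUG -> M; peptide=MEESKHM
pos 24: AAG -> K; peptide=MEESKHMK
pos 27: UAU -> Y; peptide=MEESKHMKY
pos 30: UGA -> STOP

Answer: MEESKHMKY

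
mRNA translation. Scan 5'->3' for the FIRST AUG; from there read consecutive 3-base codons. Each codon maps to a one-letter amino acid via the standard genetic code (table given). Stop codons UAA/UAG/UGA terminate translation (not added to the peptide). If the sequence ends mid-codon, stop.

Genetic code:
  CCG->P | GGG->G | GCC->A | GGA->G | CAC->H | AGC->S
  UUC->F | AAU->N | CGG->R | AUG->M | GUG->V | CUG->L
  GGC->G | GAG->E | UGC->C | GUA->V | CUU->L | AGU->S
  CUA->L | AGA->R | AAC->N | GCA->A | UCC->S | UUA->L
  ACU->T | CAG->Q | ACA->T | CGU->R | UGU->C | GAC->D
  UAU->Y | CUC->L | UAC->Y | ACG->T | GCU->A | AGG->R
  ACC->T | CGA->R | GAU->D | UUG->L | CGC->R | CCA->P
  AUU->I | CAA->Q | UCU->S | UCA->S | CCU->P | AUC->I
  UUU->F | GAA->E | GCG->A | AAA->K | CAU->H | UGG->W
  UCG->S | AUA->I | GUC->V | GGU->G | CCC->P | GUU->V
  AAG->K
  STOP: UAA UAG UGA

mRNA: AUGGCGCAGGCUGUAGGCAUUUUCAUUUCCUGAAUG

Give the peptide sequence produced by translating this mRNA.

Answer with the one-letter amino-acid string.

start AUG at pos 0
pos 0: AUG -> M; peptide=M
pos 3: GCG -> A; peptide=MA
pos 6: CAG -> Q; peptide=MAQ
pos 9: GCU -> A; peptide=MAQA
pos 12: GUA -> V; peptide=MAQAV
pos 15: GGC -> G; peptide=MAQAVG
pos 18: AUU -> I; peptide=MAQAVGI
pos 21: UUC -> F; peptide=MAQAVGIF
pos 24: AUU -> I; peptide=MAQAVGIFI
pos 27: UCC -> S; peptide=MAQAVGIFIS
pos 30: UGA -> STOP

Answer: MAQAVGIFIS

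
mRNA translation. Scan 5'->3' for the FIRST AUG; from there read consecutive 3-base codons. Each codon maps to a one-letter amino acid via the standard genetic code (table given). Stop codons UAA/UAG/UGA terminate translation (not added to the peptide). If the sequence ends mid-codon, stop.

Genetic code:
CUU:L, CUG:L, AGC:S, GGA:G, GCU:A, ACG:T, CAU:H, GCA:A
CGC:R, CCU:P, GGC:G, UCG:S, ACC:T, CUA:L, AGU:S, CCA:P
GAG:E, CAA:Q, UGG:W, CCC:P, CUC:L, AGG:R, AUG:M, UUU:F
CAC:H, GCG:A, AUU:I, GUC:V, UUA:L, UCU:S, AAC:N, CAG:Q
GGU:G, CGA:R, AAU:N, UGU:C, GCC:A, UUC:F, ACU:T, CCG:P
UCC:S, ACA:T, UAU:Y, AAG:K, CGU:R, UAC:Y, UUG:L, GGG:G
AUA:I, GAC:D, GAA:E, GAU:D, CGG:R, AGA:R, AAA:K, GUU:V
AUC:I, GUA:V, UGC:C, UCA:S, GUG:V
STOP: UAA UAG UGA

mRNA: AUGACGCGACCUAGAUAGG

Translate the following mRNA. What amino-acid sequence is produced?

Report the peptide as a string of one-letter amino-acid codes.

Answer: MTRPR

Derivation:
start AUG at pos 0
pos 0: AUG -> M; peptide=M
pos 3: ACG -> T; peptide=MT
pos 6: CGA -> R; peptide=MTR
pos 9: CCU -> P; peptide=MTRP
pos 12: AGA -> R; peptide=MTRPR
pos 15: UAG -> STOP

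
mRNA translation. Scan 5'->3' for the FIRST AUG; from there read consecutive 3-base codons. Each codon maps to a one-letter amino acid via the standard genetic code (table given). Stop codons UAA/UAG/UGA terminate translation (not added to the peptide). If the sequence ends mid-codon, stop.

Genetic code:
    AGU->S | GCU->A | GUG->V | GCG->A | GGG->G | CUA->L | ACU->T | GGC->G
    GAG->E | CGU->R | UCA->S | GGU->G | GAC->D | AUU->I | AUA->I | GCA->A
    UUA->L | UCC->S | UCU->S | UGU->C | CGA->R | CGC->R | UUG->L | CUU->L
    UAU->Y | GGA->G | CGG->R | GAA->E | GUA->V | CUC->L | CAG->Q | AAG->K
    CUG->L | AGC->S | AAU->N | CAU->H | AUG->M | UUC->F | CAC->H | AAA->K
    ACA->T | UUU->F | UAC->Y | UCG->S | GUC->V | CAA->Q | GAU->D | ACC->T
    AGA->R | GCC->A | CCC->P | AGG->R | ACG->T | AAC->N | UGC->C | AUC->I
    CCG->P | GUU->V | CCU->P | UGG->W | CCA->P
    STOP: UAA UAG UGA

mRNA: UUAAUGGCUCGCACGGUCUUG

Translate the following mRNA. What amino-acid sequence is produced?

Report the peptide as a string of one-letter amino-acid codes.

Answer: MARTVL

Derivation:
start AUG at pos 3
pos 3: AUG -> M; peptide=M
pos 6: GCU -> A; peptide=MA
pos 9: CGC -> R; peptide=MAR
pos 12: ACG -> T; peptide=MART
pos 15: GUC -> V; peptide=MARTV
pos 18: UUG -> L; peptide=MARTVL
pos 21: only 0 nt remain (<3), stop (end of mRNA)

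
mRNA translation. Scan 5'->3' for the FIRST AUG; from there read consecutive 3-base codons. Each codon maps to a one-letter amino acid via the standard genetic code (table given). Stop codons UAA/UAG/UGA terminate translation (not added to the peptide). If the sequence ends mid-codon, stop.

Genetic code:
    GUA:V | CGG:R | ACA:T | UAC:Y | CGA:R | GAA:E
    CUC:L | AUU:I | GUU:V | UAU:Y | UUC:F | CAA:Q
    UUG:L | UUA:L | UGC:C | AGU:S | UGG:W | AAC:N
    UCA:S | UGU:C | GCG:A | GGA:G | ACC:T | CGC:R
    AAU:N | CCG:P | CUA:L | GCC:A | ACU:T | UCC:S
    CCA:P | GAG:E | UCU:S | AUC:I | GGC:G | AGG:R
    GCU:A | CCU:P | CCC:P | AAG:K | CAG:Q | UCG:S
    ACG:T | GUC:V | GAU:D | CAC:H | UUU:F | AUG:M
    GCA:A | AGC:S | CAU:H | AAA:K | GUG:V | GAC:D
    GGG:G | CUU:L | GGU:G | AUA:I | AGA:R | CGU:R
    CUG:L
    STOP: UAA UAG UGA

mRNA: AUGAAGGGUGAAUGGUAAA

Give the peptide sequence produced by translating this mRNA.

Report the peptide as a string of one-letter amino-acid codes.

start AUG at pos 0
pos 0: AUG -> M; peptide=M
pos 3: AAG -> K; peptide=MK
pos 6: GGU -> G; peptide=MKG
pos 9: GAA -> E; peptide=MKGE
pos 12: UGG -> W; peptide=MKGEW
pos 15: UAA -> STOP

Answer: MKGEW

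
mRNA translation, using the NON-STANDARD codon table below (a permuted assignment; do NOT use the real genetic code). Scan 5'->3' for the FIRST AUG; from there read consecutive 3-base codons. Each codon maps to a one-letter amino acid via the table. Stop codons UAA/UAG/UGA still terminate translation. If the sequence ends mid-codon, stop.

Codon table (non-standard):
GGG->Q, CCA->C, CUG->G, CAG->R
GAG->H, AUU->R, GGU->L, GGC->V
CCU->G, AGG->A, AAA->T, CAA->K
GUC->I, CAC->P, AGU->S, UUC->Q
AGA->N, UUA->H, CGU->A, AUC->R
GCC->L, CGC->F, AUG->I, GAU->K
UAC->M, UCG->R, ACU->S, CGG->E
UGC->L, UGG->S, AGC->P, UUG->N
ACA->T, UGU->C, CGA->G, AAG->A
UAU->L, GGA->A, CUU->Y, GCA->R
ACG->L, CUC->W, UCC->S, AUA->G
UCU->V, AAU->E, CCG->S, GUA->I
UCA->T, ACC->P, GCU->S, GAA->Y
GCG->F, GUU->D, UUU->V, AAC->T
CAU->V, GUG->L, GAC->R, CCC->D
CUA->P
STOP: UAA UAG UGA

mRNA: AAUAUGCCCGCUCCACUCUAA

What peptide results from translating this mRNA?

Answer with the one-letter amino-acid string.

start AUG at pos 3
pos 3: AUG -> I; peptide=I
pos 6: CCC -> D; peptide=ID
pos 9: GCU -> S; peptide=IDS
pos 12: CCA -> C; peptide=IDSC
pos 15: CUC -> W; peptide=IDSCW
pos 18: UAA -> STOP

Answer: IDSCW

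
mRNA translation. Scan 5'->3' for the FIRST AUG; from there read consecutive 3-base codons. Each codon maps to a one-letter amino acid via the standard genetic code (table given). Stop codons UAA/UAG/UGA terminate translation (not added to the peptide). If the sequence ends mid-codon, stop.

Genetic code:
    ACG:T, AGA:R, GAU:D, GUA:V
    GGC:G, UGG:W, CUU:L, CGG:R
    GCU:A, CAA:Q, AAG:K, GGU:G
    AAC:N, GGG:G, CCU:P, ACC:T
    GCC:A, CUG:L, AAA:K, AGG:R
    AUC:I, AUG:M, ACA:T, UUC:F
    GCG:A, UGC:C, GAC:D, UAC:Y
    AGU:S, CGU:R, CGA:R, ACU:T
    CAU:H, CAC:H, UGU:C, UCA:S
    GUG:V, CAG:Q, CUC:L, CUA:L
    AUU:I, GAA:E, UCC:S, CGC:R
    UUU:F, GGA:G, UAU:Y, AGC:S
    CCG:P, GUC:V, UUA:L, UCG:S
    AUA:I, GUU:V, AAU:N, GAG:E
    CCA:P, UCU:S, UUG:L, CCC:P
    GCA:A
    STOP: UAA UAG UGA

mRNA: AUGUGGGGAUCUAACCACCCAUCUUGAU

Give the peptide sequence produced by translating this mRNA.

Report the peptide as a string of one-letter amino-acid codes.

start AUG at pos 0
pos 0: AUG -> M; peptide=M
pos 3: UGG -> W; peptide=MW
pos 6: GGA -> G; peptide=MWG
pos 9: UCU -> S; peptide=MWGS
pos 12: AAC -> N; peptide=MWGSN
pos 15: CAC -> H; peptide=MWGSNH
pos 18: CCA -> P; peptide=MWGSNHP
pos 21: UCU -> S; peptide=MWGSNHPS
pos 24: UGA -> STOP

Answer: MWGSNHPS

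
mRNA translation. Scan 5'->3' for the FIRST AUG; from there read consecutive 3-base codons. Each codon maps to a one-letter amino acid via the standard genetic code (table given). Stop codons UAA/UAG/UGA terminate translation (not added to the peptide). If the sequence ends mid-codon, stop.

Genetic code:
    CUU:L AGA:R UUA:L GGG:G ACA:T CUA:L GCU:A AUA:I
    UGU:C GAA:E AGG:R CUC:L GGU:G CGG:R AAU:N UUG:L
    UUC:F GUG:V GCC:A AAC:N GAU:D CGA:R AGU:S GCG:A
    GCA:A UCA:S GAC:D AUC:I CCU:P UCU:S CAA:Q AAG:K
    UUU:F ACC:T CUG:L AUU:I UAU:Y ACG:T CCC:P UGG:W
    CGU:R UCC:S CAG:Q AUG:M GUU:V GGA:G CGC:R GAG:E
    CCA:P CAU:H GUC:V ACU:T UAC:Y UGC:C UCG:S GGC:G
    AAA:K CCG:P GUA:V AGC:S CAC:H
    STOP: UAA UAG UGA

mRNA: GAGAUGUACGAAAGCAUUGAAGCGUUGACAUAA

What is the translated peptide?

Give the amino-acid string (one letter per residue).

Answer: MYESIEALT

Derivation:
start AUG at pos 3
pos 3: AUG -> M; peptide=M
pos 6: UAC -> Y; peptide=MY
pos 9: GAA -> E; peptide=MYE
pos 12: AGC -> S; peptide=MYES
pos 15: AUU -> I; peptide=MYESI
pos 18: GAA -> E; peptide=MYESIE
pos 21: GCG -> A; peptide=MYESIEA
pos 24: UUG -> L; peptide=MYESIEAL
pos 27: ACA -> T; peptide=MYESIEALT
pos 30: UAA -> STOP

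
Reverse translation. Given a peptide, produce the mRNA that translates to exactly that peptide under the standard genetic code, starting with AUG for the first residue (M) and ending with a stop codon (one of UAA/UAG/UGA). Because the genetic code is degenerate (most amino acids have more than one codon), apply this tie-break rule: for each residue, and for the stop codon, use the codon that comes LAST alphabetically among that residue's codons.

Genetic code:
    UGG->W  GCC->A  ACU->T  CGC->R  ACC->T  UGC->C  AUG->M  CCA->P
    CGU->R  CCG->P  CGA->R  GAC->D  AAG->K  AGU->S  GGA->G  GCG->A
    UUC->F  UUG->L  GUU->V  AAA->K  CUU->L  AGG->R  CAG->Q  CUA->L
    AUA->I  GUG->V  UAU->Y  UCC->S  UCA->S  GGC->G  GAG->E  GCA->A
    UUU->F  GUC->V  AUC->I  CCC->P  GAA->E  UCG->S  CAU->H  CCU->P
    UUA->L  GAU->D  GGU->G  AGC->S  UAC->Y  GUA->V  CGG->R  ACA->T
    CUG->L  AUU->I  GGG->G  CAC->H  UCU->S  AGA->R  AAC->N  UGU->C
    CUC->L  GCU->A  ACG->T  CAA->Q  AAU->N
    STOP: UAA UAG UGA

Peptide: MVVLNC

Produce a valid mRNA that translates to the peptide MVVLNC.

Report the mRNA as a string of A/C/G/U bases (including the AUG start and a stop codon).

Answer: mRNA: AUGGUUGUUUUGAAUUGUUGA

Derivation:
residue 1: M -> AUG (start codon)
residue 2: V codons sorted = GUA,GUC,GUG,GUU -> pick last = GUU
residue 3: V codons sorted = GUA,GUC,GUG,GUU -> pick last = GUU
residue 4: L codons sorted = CUA,CUC,CUG,CUU,UUA,UUG -> pick last = UUG
residue 5: N codons sorted = AAC,AAU -> pick last = AAU
residue 6: C codons sorted = UGC,UGU -> pick last = UGU
terminator: stop codons sorted = UAA,UAG,UGA -> pick last = UGA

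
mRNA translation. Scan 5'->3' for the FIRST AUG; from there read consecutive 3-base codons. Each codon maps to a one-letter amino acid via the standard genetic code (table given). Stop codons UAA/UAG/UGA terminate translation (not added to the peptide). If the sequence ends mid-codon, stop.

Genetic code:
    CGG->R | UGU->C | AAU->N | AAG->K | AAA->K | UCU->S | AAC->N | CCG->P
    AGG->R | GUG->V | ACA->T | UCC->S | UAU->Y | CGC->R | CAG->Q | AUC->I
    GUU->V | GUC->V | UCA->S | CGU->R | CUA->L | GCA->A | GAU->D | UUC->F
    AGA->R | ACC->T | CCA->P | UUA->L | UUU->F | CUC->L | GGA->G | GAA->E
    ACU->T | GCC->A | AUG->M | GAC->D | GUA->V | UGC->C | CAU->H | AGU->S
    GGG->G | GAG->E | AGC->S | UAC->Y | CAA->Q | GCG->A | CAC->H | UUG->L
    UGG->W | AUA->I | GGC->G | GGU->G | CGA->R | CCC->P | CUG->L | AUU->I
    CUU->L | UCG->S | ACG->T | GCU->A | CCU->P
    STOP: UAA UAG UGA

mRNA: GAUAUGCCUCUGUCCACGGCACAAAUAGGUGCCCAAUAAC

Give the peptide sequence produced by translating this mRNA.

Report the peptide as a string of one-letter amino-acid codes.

Answer: MPLSTAQIGAQ

Derivation:
start AUG at pos 3
pos 3: AUG -> M; peptide=M
pos 6: CCU -> P; peptide=MP
pos 9: CUG -> L; peptide=MPL
pos 12: UCC -> S; peptide=MPLS
pos 15: ACG -> T; peptide=MPLST
pos 18: GCA -> A; peptide=MPLSTA
pos 21: CAA -> Q; peptide=MPLSTAQ
pos 24: AUA -> I; peptide=MPLSTAQI
pos 27: GGU -> G; peptide=MPLSTAQIG
pos 30: GCC -> A; peptide=MPLSTAQIGA
pos 33: CAA -> Q; peptide=MPLSTAQIGAQ
pos 36: UAA -> STOP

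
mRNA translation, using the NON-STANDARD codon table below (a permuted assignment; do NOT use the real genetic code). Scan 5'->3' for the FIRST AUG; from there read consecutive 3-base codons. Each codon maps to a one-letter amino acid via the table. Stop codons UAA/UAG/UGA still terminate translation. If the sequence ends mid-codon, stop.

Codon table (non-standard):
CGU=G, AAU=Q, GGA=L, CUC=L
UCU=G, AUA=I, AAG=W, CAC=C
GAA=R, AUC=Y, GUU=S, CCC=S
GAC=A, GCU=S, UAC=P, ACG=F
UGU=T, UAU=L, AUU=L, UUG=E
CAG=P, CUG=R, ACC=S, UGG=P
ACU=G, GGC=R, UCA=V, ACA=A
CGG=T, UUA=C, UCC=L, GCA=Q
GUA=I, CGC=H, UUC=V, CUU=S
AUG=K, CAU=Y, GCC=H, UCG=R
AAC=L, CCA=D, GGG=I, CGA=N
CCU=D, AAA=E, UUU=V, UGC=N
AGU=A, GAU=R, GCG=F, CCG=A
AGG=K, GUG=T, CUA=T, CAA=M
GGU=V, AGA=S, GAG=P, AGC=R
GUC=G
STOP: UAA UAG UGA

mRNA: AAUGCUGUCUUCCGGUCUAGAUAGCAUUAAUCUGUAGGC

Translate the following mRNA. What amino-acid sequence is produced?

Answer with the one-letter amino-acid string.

Answer: KRGLVTRRLQR

Derivation:
start AUG at pos 1
pos 1: AUG -> K; peptide=K
pos 4: CUG -> R; peptide=KR
pos 7: UCU -> G; peptide=KRG
pos 10: UCC -> L; peptide=KRGL
pos 13: GGU -> V; peptide=KRGLV
pos 16: CUA -> T; peptide=KRGLVT
pos 19: GAU -> R; peptide=KRGLVTR
pos 22: AGC -> R; peptide=KRGLVTRR
pos 25: AUU -> L; peptide=KRGLVTRRL
pos 28: AAU -> Q; peptide=KRGLVTRRLQ
pos 31: CUG -> R; peptide=KRGLVTRRLQR
pos 34: UAG -> STOP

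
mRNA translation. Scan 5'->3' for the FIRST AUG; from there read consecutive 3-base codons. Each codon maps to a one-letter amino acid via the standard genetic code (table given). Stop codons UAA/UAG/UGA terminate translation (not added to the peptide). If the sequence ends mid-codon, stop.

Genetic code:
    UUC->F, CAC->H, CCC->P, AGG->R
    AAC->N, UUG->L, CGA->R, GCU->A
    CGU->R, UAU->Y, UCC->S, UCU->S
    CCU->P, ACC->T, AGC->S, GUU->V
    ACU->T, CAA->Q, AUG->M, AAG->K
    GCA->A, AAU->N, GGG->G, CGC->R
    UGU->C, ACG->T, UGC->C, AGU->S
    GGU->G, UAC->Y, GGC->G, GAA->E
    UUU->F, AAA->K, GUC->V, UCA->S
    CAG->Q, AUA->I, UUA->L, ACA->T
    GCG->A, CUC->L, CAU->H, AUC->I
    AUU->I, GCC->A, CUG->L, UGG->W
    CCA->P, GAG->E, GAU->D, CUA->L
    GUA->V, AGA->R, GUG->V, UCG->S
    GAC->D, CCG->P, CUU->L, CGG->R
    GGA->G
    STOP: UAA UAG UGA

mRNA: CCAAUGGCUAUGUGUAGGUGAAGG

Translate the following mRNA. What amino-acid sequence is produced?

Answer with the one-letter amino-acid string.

start AUG at pos 3
pos 3: AUG -> M; peptide=M
pos 6: GCU -> A; peptide=MA
pos 9: AUG -> M; peptide=MAM
pos 12: UGU -> C; peptide=MAMC
pos 15: AGG -> R; peptide=MAMCR
pos 18: UGA -> STOP

Answer: MAMCR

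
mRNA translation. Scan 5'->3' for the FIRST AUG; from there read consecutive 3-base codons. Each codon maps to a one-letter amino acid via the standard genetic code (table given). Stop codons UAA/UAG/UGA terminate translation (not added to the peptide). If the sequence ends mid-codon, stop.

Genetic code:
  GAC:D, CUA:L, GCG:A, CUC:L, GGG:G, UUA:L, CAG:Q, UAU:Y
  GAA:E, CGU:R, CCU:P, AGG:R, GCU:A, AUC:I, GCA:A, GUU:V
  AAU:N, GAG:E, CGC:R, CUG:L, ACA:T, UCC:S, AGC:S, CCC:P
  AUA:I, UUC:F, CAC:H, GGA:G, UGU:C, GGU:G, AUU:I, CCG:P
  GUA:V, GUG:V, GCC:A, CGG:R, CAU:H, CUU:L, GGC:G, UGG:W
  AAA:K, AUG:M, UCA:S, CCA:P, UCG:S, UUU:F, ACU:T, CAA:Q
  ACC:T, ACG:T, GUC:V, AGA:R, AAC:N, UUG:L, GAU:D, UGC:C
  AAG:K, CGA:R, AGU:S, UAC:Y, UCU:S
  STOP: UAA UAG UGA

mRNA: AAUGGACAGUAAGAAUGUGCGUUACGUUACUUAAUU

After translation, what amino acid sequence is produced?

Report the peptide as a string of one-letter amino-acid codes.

Answer: MDSKNVRYVT

Derivation:
start AUG at pos 1
pos 1: AUG -> M; peptide=M
pos 4: GAC -> D; peptide=MD
pos 7: AGU -> S; peptide=MDS
pos 10: AAG -> K; peptide=MDSK
pos 13: AAU -> N; peptide=MDSKN
pos 16: GUG -> V; peptide=MDSKNV
pos 19: CGU -> R; peptide=MDSKNVR
pos 22: UAC -> Y; peptide=MDSKNVRY
pos 25: GUU -> V; peptide=MDSKNVRYV
pos 28: ACU -> T; peptide=MDSKNVRYVT
pos 31: UAA -> STOP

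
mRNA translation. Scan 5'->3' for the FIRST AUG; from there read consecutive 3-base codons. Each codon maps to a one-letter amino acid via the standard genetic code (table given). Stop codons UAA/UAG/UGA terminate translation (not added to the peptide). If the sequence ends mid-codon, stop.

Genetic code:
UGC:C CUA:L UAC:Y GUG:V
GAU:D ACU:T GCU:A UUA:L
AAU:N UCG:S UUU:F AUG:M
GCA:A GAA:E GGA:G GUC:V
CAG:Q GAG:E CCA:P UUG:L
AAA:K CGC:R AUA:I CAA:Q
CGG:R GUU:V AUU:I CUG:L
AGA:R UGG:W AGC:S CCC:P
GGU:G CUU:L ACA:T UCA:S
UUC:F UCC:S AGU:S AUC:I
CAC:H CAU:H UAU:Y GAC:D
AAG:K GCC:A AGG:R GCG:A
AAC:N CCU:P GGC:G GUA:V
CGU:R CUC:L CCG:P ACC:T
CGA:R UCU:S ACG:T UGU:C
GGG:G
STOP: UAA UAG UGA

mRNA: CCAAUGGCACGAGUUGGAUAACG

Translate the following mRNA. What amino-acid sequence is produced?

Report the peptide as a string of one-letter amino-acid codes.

start AUG at pos 3
pos 3: AUG -> M; peptide=M
pos 6: GCA -> A; peptide=MA
pos 9: CGA -> R; peptide=MAR
pos 12: GUU -> V; peptide=MARV
pos 15: GGA -> G; peptide=MARVG
pos 18: UAA -> STOP

Answer: MARVG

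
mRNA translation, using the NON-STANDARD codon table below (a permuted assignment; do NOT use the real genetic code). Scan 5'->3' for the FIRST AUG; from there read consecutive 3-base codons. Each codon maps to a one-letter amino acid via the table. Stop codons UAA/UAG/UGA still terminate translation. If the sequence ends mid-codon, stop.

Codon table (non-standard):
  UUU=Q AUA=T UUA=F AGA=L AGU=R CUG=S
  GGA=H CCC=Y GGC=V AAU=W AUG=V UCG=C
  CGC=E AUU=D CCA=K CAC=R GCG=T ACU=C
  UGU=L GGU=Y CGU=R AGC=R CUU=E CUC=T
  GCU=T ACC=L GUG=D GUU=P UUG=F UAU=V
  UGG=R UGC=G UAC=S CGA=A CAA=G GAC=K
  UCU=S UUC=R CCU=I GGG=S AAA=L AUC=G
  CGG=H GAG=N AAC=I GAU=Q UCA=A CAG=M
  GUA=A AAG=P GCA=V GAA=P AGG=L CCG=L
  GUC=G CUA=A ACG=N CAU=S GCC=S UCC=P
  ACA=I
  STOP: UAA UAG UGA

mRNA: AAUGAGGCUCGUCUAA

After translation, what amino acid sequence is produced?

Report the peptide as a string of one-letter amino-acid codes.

Answer: VLTG

Derivation:
start AUG at pos 1
pos 1: AUG -> V; peptide=V
pos 4: AGG -> L; peptide=VL
pos 7: CUC -> T; peptide=VLT
pos 10: GUC -> G; peptide=VLTG
pos 13: UAA -> STOP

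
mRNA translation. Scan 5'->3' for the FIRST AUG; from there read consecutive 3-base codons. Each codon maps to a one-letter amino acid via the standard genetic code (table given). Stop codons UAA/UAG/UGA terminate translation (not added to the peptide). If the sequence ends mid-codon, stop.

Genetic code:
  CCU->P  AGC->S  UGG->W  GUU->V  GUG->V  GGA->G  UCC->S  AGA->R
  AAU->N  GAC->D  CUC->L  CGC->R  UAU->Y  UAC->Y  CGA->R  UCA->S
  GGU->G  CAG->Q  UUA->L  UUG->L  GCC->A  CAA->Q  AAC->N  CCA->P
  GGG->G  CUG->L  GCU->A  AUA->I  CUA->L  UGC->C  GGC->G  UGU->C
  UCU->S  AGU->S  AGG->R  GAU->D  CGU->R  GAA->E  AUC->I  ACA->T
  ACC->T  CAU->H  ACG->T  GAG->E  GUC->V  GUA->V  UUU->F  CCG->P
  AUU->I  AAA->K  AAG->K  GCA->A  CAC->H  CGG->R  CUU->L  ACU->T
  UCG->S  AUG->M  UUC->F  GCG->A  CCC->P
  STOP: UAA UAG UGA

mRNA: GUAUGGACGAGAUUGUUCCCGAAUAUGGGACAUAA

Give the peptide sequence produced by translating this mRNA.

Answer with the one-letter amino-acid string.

Answer: MDEIVPEYGT

Derivation:
start AUG at pos 2
pos 2: AUG -> M; peptide=M
pos 5: GAC -> D; peptide=MD
pos 8: GAG -> E; peptide=MDE
pos 11: AUU -> I; peptide=MDEI
pos 14: GUU -> V; peptide=MDEIV
pos 17: CCC -> P; peptide=MDEIVP
pos 20: GAA -> E; peptide=MDEIVPE
pos 23: UAU -> Y; peptide=MDEIVPEY
pos 26: GGG -> G; peptide=MDEIVPEYG
pos 29: ACA -> T; peptide=MDEIVPEYGT
pos 32: UAA -> STOP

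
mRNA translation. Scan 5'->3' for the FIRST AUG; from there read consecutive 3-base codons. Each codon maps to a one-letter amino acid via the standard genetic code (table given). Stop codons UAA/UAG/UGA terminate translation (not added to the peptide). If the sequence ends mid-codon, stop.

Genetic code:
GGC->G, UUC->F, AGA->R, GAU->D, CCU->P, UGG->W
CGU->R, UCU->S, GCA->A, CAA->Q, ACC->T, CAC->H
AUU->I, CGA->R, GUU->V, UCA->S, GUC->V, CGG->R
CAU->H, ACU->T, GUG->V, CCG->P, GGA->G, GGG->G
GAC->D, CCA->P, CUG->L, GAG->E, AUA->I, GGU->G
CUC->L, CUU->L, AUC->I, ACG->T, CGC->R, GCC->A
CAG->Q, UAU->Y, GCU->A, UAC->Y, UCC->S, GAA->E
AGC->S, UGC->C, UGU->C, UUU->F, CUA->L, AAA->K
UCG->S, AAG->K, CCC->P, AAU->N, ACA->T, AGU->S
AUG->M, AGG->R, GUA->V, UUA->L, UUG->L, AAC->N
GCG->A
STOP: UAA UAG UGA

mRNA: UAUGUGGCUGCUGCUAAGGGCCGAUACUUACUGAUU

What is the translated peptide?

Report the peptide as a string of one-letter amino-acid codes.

start AUG at pos 1
pos 1: AUG -> M; peptide=M
pos 4: UGG -> W; peptide=MW
pos 7: CUG -> L; peptide=MWL
pos 10: CUG -> L; peptide=MWLL
pos 13: CUA -> L; peptide=MWLLL
pos 16: AGG -> R; peptide=MWLLLR
pos 19: GCC -> A; peptide=MWLLLRA
pos 22: GAU -> D; peptide=MWLLLRAD
pos 25: ACU -> T; peptide=MWLLLRADT
pos 28: UAC -> Y; peptide=MWLLLRADTY
pos 31: UGA -> STOP

Answer: MWLLLRADTY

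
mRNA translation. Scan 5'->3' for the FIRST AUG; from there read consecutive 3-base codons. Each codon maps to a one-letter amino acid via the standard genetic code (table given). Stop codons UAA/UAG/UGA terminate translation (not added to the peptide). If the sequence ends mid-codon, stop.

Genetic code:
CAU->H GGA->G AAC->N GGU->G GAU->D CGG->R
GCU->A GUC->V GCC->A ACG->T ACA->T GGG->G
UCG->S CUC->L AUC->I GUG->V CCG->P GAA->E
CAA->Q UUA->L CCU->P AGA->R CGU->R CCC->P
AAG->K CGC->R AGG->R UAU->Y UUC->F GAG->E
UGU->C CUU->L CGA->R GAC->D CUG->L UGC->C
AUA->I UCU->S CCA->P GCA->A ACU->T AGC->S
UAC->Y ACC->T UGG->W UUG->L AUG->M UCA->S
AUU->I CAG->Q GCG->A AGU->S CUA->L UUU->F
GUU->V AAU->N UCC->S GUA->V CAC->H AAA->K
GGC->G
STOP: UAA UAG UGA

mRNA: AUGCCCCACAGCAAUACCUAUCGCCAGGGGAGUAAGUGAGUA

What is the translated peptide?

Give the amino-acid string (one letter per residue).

Answer: MPHSNTYRQGSK

Derivation:
start AUG at pos 0
pos 0: AUG -> M; peptide=M
pos 3: CCC -> P; peptide=MP
pos 6: CAC -> H; peptide=MPH
pos 9: AGC -> S; peptide=MPHS
pos 12: AAU -> N; peptide=MPHSN
pos 15: ACC -> T; peptide=MPHSNT
pos 18: UAU -> Y; peptide=MPHSNTY
pos 21: CGC -> R; peptide=MPHSNTYR
pos 24: CAG -> Q; peptide=MPHSNTYRQ
pos 27: GGG -> G; peptide=MPHSNTYRQG
pos 30: AGU -> S; peptide=MPHSNTYRQGS
pos 33: AAG -> K; peptide=MPHSNTYRQGSK
pos 36: UGA -> STOP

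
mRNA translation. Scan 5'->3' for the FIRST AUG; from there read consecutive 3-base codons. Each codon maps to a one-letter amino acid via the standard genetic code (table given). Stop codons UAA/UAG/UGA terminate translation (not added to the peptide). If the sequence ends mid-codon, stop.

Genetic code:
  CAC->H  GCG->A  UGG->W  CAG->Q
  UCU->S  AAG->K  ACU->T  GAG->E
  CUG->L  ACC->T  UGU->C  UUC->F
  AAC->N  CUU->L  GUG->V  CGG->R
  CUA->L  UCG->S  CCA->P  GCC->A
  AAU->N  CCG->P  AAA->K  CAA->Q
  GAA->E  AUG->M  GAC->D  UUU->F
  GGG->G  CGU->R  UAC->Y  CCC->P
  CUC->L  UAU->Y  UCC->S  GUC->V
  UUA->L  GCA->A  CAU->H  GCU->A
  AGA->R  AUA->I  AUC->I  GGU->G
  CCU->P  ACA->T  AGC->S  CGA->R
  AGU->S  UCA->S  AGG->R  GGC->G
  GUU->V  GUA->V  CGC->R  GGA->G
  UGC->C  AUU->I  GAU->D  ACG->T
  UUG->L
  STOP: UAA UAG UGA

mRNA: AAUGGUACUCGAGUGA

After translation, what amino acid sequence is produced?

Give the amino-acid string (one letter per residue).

Answer: MVLE

Derivation:
start AUG at pos 1
pos 1: AUG -> M; peptide=M
pos 4: GUA -> V; peptide=MV
pos 7: CUC -> L; peptide=MVL
pos 10: GAG -> E; peptide=MVLE
pos 13: UGA -> STOP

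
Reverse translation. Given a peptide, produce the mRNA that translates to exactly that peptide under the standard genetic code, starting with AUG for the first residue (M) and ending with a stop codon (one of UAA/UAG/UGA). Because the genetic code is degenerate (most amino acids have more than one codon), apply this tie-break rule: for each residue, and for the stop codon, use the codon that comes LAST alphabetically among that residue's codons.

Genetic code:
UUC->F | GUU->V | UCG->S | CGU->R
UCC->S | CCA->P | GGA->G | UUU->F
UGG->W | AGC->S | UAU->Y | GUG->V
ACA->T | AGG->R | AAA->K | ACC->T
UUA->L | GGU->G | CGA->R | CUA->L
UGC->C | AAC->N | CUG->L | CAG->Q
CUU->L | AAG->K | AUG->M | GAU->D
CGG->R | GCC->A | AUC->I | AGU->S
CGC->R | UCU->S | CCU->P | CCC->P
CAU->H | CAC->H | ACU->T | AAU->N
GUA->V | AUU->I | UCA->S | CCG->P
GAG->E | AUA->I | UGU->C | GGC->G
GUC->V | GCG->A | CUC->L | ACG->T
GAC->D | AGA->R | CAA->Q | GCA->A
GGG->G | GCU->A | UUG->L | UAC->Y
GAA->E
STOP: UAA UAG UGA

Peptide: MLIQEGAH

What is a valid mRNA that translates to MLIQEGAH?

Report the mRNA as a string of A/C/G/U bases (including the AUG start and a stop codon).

residue 1: M -> AUG (start codon)
residue 2: L codons sorted = CUA,CUC,CUG,CUU,UUA,UUG -> pick last = UUG
residue 3: I codons sorted = AUA,AUC,AUU -> pick last = AUU
residue 4: Q codons sorted = CAA,CAG -> pick last = CAG
residue 5: E codons sorted = GAA,GAG -> pick last = GAG
residue 6: G codons sorted = GGA,GGC,GGG,GGU -> pick last = GGU
residue 7: A codons sorted = GCA,GCC,GCG,GCU -> pick last = GCU
residue 8: H codons sorted = CAC,CAU -> pick last = CAU
terminator: stop codons sorted = UAA,UAG,UGA -> pick last = UGA

Answer: mRNA: AUGUUGAUUCAGGAGGGUGCUCAUUGA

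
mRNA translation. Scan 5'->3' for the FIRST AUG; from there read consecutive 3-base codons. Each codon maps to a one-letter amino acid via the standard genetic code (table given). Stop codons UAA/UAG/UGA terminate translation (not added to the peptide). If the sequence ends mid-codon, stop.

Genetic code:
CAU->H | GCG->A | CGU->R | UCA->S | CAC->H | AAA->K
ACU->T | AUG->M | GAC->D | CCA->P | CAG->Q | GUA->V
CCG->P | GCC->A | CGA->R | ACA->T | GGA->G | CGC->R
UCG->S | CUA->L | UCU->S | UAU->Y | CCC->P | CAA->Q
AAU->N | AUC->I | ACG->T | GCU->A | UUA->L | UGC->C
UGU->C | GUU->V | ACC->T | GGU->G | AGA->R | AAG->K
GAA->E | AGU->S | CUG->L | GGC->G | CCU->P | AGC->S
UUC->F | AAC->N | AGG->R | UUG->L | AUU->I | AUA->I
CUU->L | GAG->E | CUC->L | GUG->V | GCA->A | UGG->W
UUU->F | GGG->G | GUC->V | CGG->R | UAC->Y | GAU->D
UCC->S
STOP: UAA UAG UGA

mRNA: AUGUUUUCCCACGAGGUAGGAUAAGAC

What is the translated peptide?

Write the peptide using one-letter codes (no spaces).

start AUG at pos 0
pos 0: AUG -> M; peptide=M
pos 3: UUU -> F; peptide=MF
pos 6: UCC -> S; peptide=MFS
pos 9: CAC -> H; peptide=MFSH
pos 12: GAG -> E; peptide=MFSHE
pos 15: GUA -> V; peptide=MFSHEV
pos 18: GGA -> G; peptide=MFSHEVG
pos 21: UAA -> STOP

Answer: MFSHEVG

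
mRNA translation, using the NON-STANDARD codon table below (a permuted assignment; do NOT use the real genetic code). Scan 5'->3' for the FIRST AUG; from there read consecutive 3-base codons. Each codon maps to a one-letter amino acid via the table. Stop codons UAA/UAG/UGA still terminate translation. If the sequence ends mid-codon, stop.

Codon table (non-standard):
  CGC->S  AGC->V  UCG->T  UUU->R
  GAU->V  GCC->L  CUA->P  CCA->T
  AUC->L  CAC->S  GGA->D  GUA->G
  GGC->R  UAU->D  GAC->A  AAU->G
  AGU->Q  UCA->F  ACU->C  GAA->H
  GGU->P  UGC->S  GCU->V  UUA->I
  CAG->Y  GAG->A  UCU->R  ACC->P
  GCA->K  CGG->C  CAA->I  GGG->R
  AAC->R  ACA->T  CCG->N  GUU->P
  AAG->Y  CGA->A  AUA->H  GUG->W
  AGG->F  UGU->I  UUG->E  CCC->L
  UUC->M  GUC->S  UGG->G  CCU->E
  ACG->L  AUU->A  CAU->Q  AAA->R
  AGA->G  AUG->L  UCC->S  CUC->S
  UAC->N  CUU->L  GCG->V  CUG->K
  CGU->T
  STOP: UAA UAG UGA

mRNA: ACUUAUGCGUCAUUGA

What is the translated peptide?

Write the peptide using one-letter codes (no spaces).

start AUG at pos 4
pos 4: AUG -> L; peptide=L
pos 7: CGU -> T; peptide=LT
pos 10: CAU -> Q; peptide=LTQ
pos 13: UGA -> STOP

Answer: LTQ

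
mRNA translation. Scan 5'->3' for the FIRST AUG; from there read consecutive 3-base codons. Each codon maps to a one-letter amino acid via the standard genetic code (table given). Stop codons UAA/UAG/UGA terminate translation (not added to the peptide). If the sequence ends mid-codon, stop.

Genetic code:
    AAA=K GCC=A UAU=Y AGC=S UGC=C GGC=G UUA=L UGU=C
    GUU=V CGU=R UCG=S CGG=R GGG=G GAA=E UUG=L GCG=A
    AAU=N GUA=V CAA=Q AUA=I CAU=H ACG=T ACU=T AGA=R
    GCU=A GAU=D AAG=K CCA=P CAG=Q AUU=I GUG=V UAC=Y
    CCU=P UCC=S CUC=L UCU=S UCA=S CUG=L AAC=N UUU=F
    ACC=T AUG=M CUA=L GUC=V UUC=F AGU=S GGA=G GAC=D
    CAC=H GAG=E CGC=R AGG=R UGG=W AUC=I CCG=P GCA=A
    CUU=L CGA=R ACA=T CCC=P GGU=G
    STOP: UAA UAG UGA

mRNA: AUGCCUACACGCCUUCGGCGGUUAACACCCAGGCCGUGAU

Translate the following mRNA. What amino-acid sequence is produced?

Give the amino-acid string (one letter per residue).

Answer: MPTRLRRLTPRP

Derivation:
start AUG at pos 0
pos 0: AUG -> M; peptide=M
pos 3: CCU -> P; peptide=MP
pos 6: ACA -> T; peptide=MPT
pos 9: CGC -> R; peptide=MPTR
pos 12: CUU -> L; peptide=MPTRL
pos 15: CGG -> R; peptide=MPTRLR
pos 18: CGG -> R; peptide=MPTRLRR
pos 21: UUA -> L; peptide=MPTRLRRL
pos 24: ACA -> T; peptide=MPTRLRRLT
pos 27: CCC -> P; peptide=MPTRLRRLTP
pos 30: AGG -> R; peptide=MPTRLRRLTPR
pos 33: CCG -> P; peptide=MPTRLRRLTPRP
pos 36: UGA -> STOP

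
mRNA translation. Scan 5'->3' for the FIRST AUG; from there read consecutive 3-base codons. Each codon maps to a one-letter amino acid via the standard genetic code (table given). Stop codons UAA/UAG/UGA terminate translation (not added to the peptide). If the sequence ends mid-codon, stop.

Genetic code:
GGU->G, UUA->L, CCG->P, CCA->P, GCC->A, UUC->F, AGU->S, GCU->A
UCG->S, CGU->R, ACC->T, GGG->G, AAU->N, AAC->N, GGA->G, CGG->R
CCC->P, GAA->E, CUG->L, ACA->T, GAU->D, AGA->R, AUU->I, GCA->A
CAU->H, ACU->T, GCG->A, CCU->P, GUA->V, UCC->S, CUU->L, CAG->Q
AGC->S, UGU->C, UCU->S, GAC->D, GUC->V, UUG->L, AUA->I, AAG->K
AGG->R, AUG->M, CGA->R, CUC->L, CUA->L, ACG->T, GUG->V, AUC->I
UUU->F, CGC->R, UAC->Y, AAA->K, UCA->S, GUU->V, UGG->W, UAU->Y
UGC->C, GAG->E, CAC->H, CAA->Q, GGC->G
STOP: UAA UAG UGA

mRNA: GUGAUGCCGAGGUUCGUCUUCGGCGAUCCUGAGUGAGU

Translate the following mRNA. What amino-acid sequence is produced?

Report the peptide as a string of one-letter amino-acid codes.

start AUG at pos 3
pos 3: AUG -> M; peptide=M
pos 6: CCG -> P; peptide=MP
pos 9: AGG -> R; peptide=MPR
pos 12: UUC -> F; peptide=MPRF
pos 15: GUC -> V; peptide=MPRFV
pos 18: UUC -> F; peptide=MPRFVF
pos 21: GGC -> G; peptide=MPRFVFG
pos 24: GAU -> D; peptide=MPRFVFGD
pos 27: CCU -> P; peptide=MPRFVFGDP
pos 30: GAG -> E; peptide=MPRFVFGDPE
pos 33: UGA -> STOP

Answer: MPRFVFGDPE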